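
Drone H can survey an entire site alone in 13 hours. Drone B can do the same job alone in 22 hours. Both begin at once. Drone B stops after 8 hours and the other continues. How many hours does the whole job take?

In the first 8 hours the combined rate is 35/286, so 140/143 of the job is done, leaving 3/143.
After drone B leaves the rate is 1/13 per hour; the remaining 3/143 takes 3/11 hours.
Total = 8 + 3/11 = 91/11 hours.

91/11 hours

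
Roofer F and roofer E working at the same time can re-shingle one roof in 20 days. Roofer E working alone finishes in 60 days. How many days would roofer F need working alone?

30 days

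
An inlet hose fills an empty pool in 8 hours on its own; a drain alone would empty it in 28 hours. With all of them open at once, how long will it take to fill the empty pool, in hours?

56/5 hours

Net rate = 1/8 − 1/28 = (7 − 2)/56 = 5/56 per hour.
Filling time = 1 ÷ (5/56) = 56/5 hours.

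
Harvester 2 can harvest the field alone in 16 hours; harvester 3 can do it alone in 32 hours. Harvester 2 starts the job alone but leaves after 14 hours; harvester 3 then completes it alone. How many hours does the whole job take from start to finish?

18 hours

In 14 hours harvester 2 does 14/16 = 7/8 of the job, leaving 1/8.
Harvester 3 works at 1/32 per hour, so finishing takes 1/8 ÷ 1/32 = 4 hours.
Total time = 14 + 4 = 18 hours.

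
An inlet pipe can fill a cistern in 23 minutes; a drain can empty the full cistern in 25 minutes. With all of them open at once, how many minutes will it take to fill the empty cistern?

575/2 minutes

Net rate = 1/23 − 1/25 = (25 − 23)/575 = 2/575 per minute.
Filling time = 1 ÷ (2/575) = 575/2 minutes.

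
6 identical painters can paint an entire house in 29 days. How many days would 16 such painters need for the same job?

87/8 days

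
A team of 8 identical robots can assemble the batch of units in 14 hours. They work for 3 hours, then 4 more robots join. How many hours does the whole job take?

31/3 hours

One robot does 1/112 of the job per hour.
After 3 hours with 8 robots, 3/14 is done (11/14 left).
With 12 robots the rate is 12/112 = 3/28, so the rest takes 11/14 ÷ 3/28 = 22/3 hours.
Total = 3 + 22/3 = 31/3 hours.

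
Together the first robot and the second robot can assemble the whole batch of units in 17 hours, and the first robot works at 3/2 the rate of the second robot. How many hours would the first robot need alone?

Let the second robot's rate be r; then the first robot's rate is (3/2)r, so together (3/2 + 1)r = (5/2)r = 1/17.
Thus r = 2/85 per hour.
The second robot alone: 85/2 hours; the first robot alone: 85/3 hours.

85/3 hours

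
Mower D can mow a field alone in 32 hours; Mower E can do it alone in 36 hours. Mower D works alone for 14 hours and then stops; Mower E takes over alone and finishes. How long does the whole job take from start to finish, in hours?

In 14 hours Mower D does 14/32 = 7/16 of the job, leaving 9/16.
Mower E works at 1/36 per hour, so finishing takes 9/16 ÷ 1/36 = 81/4 hours.
Total time = 14 + 81/4 = 137/4 hours.

137/4 hours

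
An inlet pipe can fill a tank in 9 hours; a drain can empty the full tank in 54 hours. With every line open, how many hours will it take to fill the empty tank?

54/5 hours

Net rate = 1/9 − 1/54 = (6 − 1)/54 = 5/54 per hour.
Filling time = 1 ÷ (5/54) = 54/5 hours.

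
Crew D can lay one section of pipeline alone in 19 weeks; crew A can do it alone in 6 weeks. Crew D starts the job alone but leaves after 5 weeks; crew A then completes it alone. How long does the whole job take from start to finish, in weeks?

In 5 weeks crew D does 5/19 of the job, leaving 14/19.
Crew A works at 1/6 per week, so finishing takes 14/19 ÷ 1/6 = 84/19 weeks.
Total time = 5 + 84/19 = 179/19 weeks.

179/19 weeks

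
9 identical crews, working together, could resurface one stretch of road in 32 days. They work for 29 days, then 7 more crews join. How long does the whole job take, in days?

491/16 days

One crew does 1/288 of the job per day.
After 29 days with 9 crews, 29/32 is done (3/32 left).
With 16 crews the rate is 16/288 = 1/18, so the rest takes 3/32 ÷ 1/18 = 27/16 days.
Total = 29 + 27/16 = 491/16 days.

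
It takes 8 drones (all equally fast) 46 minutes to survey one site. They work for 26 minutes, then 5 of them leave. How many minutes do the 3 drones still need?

One drone does 1/368 of the job per minute.
After 26 minutes with 8 drones, 13/23 is done (10/23 left).
With 3 drones the rate is 3/368, so the rest takes 10/23 ÷ 3/368 = 160/3 minutes.

160/3 minutes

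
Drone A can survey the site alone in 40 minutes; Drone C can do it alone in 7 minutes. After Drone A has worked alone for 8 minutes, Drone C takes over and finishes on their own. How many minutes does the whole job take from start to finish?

In 8 minutes Drone A does 8/40 = 1/5 of the job, leaving 4/5.
Drone C works at 1/7 per minute, so finishing takes 4/5 ÷ 1/7 = 28/5 minutes.
Total time = 8 + 28/5 = 68/5 minutes.

68/5 minutes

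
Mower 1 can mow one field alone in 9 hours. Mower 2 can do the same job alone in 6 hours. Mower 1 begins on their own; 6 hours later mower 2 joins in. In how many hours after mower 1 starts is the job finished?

36/5 hours

In the first 6 hours mower 1 alone does 6/9 = 2/3 of the job, leaving 1/3.
Once everyone is working, combined rate: 1/9 + 1/6 = (2 + 3)/18 = 5/18 per hour.
Remaining 1/3 at 5/18 per hour takes 6/5 hours.
Total from the start = 6 + 6/5 = 36/5 hours.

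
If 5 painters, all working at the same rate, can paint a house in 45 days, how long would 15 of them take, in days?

15 days

Total work is 5·45 = 225 painter-days.
With 15 painters: 225/15 = 15 days.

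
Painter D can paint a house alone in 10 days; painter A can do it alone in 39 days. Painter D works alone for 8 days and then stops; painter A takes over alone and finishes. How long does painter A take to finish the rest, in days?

39/5 days

In 8 days painter D does 8/10 = 4/5 of the job, leaving 1/5.
Painter A works at 1/39 per day, so finishing takes 1/5 ÷ 1/39 = 39/5 days.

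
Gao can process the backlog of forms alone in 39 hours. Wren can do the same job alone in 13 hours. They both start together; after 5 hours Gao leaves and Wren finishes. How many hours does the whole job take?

34/3 hours

In the first 5 hours the combined rate is 4/39, so 20/39 of the job is done, leaving 19/39.
After Gao leaves the rate is 1/13 per hour; the remaining 19/39 takes 19/3 hours.
Total = 5 + 19/3 = 34/3 hours.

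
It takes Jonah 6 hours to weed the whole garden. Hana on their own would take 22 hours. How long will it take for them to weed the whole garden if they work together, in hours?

Combined rate: 1/6 + 1/22 = (11 + 3)/66 = 14/66 = 7/33 per hour.
Time = 1 ÷ (7/33) = 33/7 hours.

33/7 hours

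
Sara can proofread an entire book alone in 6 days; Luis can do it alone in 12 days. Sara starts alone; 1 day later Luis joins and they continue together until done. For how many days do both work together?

In 1 day Sara does 1/6 of the job, leaving 5/6.
Sara and Luis together work at 1/4 per day, so finishing takes 5/6 ÷ 1/4 = 10/3 days.

10/3 days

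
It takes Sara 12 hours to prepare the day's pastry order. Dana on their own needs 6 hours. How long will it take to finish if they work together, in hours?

4 hours

Combined rate: 1/12 + 1/6 = (1 + 2)/12 = 3/12 = 1/4 per hour.
Time = 1 ÷ (1/4) = 4 hours.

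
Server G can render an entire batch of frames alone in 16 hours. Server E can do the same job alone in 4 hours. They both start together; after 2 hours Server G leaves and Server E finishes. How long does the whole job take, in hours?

7/2 hours

In the first 2 hours the combined rate is 5/16, so 5/8 of the job is done, leaving 3/8.
After Server G leaves the rate is 1/4 per hour; the remaining 3/8 takes 3/2 hours.
Total = 2 + 3/2 = 7/2 hours.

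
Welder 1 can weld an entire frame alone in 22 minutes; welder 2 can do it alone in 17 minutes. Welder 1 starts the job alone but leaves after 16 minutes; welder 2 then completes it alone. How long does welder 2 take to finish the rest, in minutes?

In 16 minutes welder 1 does 16/22 = 8/11 of the job, leaving 3/11.
Welder 2 works at 1/17 per minute, so finishing takes 3/11 ÷ 1/17 = 51/11 minutes.

51/11 minutes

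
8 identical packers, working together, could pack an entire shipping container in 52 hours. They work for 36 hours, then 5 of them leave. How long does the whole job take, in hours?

236/3 hours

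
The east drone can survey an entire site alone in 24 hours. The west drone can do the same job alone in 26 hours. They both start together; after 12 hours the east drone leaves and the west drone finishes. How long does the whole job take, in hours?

In the first 12 hours the combined rate is 25/312, so 25/26 of the job is done, leaving 1/26.
After the east drone leaves the rate is 1/26 per hour; the remaining 1/26 takes 1 hour.
Total = 12 + 1 = 13 hours.

13 hours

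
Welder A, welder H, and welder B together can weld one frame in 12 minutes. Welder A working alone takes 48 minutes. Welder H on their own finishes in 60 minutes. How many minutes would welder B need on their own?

Combined rate is 1/12 per minute.
Known contribution: 1/48 + 1/60 = (5 + 4)/240 = 9/240 = 3/80 per minute.
So welder B's rate is 1/12 − 3/80 = 11/240, meaning 240/11 minutes alone.

240/11 minutes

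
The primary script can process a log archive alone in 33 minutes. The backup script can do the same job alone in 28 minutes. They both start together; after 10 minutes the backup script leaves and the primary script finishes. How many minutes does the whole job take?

297/14 minutes

In the first 10 minutes the combined rate is 61/924, so 305/462 of the job is done, leaving 157/462.
After the backup script leaves the rate is 1/33 per minute; the remaining 157/462 takes 157/14 minutes.
Total = 10 + 157/14 = 297/14 minutes.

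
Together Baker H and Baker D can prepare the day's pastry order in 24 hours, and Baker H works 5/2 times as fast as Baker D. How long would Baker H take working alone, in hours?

Let Baker D's rate be r; then Baker H's rate is (5/2)r, so together (5/2 + 1)r = (7/2)r = 1/24.
Thus r = 1/84 per hour.
Baker D alone: 84 hours; Baker H alone: 168/5 hours.

168/5 hours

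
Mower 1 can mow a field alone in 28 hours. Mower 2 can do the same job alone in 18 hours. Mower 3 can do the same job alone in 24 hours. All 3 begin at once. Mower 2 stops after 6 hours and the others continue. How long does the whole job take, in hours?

112/13 hours

In the first 6 hours the combined rate is 67/504, so 67/84 of the job is done, leaving 17/84.
After mower 2 leaves the rate is 13/168 per hour; the remaining 17/84 takes 34/13 hours.
Total = 6 + 34/13 = 112/13 hours.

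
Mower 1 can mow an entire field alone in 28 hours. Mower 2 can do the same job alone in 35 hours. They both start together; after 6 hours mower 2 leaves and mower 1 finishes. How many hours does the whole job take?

116/5 hours

In the first 6 hours the combined rate is 9/140, so 27/70 of the job is done, leaving 43/70.
After mower 2 leaves the rate is 1/28 per hour; the remaining 43/70 takes 86/5 hours.
Total = 6 + 86/5 = 116/5 hours.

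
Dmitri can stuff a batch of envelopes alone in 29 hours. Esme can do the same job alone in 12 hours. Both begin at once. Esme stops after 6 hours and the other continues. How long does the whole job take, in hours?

In the first 6 hours the combined rate is 41/348, so 41/58 of the job is done, leaving 17/58.
After Esme leaves the rate is 1/29 per hour; the remaining 17/58 takes 17/2 hours.
Total = 6 + 17/2 = 29/2 hours.

29/2 hours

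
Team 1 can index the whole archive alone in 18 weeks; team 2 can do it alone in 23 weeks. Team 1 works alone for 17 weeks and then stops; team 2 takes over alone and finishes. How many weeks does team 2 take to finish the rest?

23/18 weeks

In 17 weeks team 1 does 17/18 of the job, leaving 1/18.
Team 2 works at 1/23 per week, so finishing takes 1/18 ÷ 1/23 = 23/18 weeks.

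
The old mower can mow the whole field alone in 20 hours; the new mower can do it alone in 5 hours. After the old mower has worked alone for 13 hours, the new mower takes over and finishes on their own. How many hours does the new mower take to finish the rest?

7/4 hours

In 13 hours the old mower does 13/20 of the job, leaving 7/20.
The new mower works at 1/5 per hour, so finishing takes 7/20 ÷ 1/5 = 7/4 hours.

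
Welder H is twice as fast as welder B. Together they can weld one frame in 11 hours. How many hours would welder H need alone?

33/2 hours

Let welder B's rate be r; then welder H's rate is 2r, so together (2 + 1)r = 3r = 1/11.
Thus r = 1/33 per hour.
Welder B alone: 33 hours; welder H alone: 33/2 hours.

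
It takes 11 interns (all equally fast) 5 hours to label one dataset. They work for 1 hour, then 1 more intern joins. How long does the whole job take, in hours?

One intern does 1/55 of the job per hour.
After 1 hour with 11 interns, 1/5 is done (4/5 left).
With 12 interns the rate is 12/55, so the rest takes 4/5 ÷ 12/55 = 11/3 hours.
Total = 1 + 11/3 = 14/3 hours.

14/3 hours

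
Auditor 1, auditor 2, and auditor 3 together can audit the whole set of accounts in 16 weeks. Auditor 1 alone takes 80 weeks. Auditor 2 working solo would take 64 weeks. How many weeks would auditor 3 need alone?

320/11 weeks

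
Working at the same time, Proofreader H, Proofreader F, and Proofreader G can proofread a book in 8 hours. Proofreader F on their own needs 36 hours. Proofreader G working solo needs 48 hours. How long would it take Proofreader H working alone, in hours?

Combined rate is 1/8 per hour.
Known contribution: 1/36 + 1/48 = (4 + 3)/144 = 7/144 per hour.
So Proofreader H's rate is 1/8 − 7/144 = 11/144, meaning 144/11 hours alone.

144/11 hours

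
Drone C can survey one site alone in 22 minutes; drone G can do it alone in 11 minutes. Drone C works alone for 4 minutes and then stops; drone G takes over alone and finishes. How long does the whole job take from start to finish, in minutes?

13 minutes

In 4 minutes drone C does 4/22 = 2/11 of the job, leaving 9/11.
Drone G works at 1/11 per minute, so finishing takes 9/11 ÷ 1/11 = 9 minutes.
Total time = 4 + 9 = 13 minutes.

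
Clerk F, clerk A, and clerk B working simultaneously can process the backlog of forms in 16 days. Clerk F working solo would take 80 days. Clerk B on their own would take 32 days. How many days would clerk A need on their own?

160/3 days

Combined rate is 1/16 per day.
Known contribution: 1/80 + 1/32 = (2 + 5)/160 = 7/160 per day.
So clerk A's rate is 1/16 − 7/160 = 3/160, meaning 160/3 days alone.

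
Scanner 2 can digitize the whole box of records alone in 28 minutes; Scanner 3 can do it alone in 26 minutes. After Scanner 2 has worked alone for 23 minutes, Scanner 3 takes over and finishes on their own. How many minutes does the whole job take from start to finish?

In 23 minutes Scanner 2 does 23/28 of the job, leaving 5/28.
Scanner 3 works at 1/26 per minute, so finishing takes 5/28 ÷ 1/26 = 65/14 minutes.
Total time = 23 + 65/14 = 387/14 minutes.

387/14 minutes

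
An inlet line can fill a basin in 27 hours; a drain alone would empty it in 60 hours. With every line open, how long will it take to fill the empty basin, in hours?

540/11 hours

Net rate = 1/27 − 1/60 = (20 − 9)/540 = 11/540 per hour.
Filling time = 1 ÷ (11/540) = 540/11 hours.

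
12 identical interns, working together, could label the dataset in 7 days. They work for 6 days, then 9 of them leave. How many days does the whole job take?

One intern does 1/84 of the job per day.
After 6 days with 12 interns, 6/7 is done (1/7 left).
With 3 interns the rate is 3/84 = 1/28, so the rest takes 1/7 ÷ 1/28 = 4 days.
Total = 6 + 4 = 10 days.

10 days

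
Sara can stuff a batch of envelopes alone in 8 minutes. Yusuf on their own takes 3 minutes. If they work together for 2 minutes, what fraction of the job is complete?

11/12

Combined rate: 1/8 + 1/3 = (3 + 8)/24 = 11/24 per minute.
In 2 minutes they complete 2·11/24 = 11/12 of the job.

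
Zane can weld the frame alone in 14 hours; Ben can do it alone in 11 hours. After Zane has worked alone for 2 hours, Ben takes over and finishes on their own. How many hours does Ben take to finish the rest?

In 2 hours Zane does 2/14 = 1/7 of the job, leaving 6/7.
Ben works at 1/11 per hour, so finishing takes 6/7 ÷ 1/11 = 66/7 hours.

66/7 hours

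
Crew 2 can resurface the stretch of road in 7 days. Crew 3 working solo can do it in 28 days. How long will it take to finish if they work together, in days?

28/5 days

Combined rate: 1/7 + 1/28 = (4 + 1)/28 = 5/28 per day.
Time = 1 ÷ (5/28) = 28/5 days.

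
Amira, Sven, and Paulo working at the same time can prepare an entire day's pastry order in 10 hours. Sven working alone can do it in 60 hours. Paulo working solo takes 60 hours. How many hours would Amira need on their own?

Combined rate is 1/10 per hour.
Known contribution: 1/60 + 1/60 = (1 + 1)/60 = 2/60 = 1/30 per hour.
So Amira's rate is 1/10 − 1/30 = 1/15, meaning 15 hours alone.

15 hours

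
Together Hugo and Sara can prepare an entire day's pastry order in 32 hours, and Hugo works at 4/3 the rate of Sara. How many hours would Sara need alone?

Let Sara's rate be r; then Hugo's rate is (4/3)r, so together (4/3 + 1)r = (7/3)r = 1/32.
Thus r = 3/224 per hour.
Sara alone: 224/3 hours; Hugo alone: 56 hours.

224/3 hours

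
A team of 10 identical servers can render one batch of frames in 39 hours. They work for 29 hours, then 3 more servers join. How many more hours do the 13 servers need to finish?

100/13 hours

One server does 1/390 of the job per hour.
After 29 hours with 10 servers, 29/39 is done (10/39 left).
With 13 servers the rate is 13/390 = 1/30, so the rest takes 10/39 ÷ 1/30 = 100/13 hours.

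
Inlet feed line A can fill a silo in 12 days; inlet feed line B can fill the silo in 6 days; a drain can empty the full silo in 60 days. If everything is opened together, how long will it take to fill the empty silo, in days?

Net rate = 1/12 + 1/6 − 1/60 = (5 + 10 − 1)/60 = 14/60 = 7/30 per day.
Filling time = 1 ÷ (7/30) = 30/7 days.

30/7 days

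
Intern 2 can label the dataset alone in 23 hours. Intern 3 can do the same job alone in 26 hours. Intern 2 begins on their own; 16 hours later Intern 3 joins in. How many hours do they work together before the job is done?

26/7 hours

In the first 16 hours Intern 2 alone does 16/23 of the job, leaving 7/23.
Once everyone is working, combined rate: 1/23 + 1/26 = (26 + 23)/598 = 49/598 per hour.
Remaining 7/23 at 49/598 per hour takes 26/7 hours.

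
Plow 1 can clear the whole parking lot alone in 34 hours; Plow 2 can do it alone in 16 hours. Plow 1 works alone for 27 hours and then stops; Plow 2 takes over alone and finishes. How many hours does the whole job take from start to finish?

In 27 hours Plow 1 does 27/34 of the job, leaving 7/34.
Plow 2 works at 1/16 per hour, so finishing takes 7/34 ÷ 1/16 = 56/17 hours.
Total time = 27 + 56/17 = 515/17 hours.

515/17 hours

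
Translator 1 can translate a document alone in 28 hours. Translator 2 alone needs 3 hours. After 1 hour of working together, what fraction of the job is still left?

Combined rate: 1/28 + 1/3 = (3 + 28)/84 = 31/84 per hour.
In 1 hour they complete 1·31/84 = 31/84 of the job.
So 53/84 remains.

53/84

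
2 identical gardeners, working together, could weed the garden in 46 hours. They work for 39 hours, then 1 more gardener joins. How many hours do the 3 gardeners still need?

14/3 hours

One gardener does 1/92 of the job per hour.
After 39 hours with 2 gardeners, 39/46 is done (7/46 left).
With 3 gardeners the rate is 3/92, so the rest takes 7/46 ÷ 3/92 = 14/3 hours.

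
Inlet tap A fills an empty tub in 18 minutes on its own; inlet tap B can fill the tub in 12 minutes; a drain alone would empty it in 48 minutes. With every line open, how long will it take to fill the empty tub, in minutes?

144/17 minutes

Net rate = 1/18 + 1/12 − 1/48 = (8 + 12 − 3)/144 = 17/144 per minute.
Filling time = 1 ÷ (17/144) = 144/17 minutes.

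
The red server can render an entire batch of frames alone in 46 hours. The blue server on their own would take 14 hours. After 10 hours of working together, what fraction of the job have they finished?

Combined rate: 1/46 + 1/14 = (7 + 23)/322 = 30/322 = 15/161 per hour.
In 10 hours they complete 10·15/161 = 150/161 of the job.

150/161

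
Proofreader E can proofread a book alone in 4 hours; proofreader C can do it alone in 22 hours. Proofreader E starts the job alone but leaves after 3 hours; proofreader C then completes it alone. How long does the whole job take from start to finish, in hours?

In 3 hours proofreader E does 3/4 of the job, leaving 1/4.
Proofreader C works at 1/22 per hour, so finishing takes 1/4 ÷ 1/22 = 11/2 hours.
Total time = 3 + 11/2 = 17/2 hours.

17/2 hours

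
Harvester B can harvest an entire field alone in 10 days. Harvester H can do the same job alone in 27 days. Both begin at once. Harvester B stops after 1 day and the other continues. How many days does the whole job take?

243/10 days

In the first 1 day the combined rate is 37/270, so 37/270 of the job is done, leaving 233/270.
After Harvester B leaves the rate is 1/27 per day; the remaining 233/270 takes 233/10 days.
Total = 1 + 233/10 = 243/10 days.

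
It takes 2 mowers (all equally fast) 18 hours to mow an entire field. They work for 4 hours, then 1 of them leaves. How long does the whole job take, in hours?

32 hours

One mower does 1/36 of the job per hour.
After 4 hours with 2 mowers, 2/9 is done (7/9 left).
With 1 mower the rate is 1/36, so the rest takes 7/9 ÷ 1/36 = 28 hours.
Total = 4 + 28 = 32 hours.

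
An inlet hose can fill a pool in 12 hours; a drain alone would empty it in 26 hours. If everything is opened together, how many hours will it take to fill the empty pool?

156/7 hours

Net rate = 1/12 − 1/26 = (13 − 6)/156 = 7/156 per hour.
Filling time = 1 ÷ (7/156) = 156/7 hours.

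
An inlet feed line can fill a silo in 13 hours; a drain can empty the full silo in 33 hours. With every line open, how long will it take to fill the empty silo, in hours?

429/20 hours

Net rate = 1/13 − 1/33 = (33 − 13)/429 = 20/429 per hour.
Filling time = 1 ÷ (20/429) = 429/20 hours.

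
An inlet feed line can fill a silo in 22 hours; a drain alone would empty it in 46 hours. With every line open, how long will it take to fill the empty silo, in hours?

Net rate = 1/22 − 1/46 = (23 − 11)/506 = 12/506 = 6/253 per hour.
Filling time = 1 ÷ (6/253) = 253/6 hours.

253/6 hours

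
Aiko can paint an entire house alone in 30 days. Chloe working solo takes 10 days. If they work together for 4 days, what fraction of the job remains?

Combined rate: 1/30 + 1/10 = (1 + 3)/30 = 4/30 = 2/15 per day.
In 4 days they complete 4·2/15 = 8/15 of the job.
So 7/15 remains.

7/15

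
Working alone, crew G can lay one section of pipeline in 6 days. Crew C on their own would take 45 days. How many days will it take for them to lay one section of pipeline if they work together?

With two workers the combined time is the product over the sum: 6·45/(6+45) = 270/51 = 90/17 days.

90/17 days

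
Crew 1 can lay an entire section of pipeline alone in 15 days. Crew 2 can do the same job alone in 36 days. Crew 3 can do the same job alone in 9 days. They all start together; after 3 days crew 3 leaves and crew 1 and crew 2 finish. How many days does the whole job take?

120/17 days

In the first 3 days the combined rate is 37/180, so 37/60 of the job is done, leaving 23/60.
After crew 3 leaves the rate is 17/180 per day; the remaining 23/60 takes 69/17 days.
Total = 3 + 69/17 = 120/17 days.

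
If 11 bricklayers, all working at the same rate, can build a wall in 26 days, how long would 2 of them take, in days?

143 days

Total work is 11·26 = 286 bricklayer-days.
With 2 bricklayers: 286/2 = 143 days.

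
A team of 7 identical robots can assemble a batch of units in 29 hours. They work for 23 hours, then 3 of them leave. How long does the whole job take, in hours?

67/2 hours

One robot does 1/203 of the job per hour.
After 23 hours with 7 robots, 23/29 is done (6/29 left).
With 4 robots the rate is 4/203, so the rest takes 6/29 ÷ 4/203 = 21/2 hours.
Total = 23 + 21/2 = 67/2 hours.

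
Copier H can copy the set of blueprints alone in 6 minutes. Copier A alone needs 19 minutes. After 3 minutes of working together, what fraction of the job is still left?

13/38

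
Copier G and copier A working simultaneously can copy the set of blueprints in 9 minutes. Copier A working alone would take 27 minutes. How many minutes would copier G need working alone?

27/2 minutes

Combined rate is 1/9 per minute.
Known contribution: 1/27 per minute.
So copier G's rate is 1/9 − 1/27 = 2/27, meaning 27/2 minutes alone.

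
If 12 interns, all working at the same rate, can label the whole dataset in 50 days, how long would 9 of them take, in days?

200/3 days

Total work is 12·50 = 600 intern-days.
With 9 interns: 600/9 = 200/3 days.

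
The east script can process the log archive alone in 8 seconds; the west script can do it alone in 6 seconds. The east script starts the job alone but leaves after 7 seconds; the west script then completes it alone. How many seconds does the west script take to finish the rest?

3/4 seconds

In 7 seconds the east script does 7/8 of the job, leaving 1/8.
The west script works at 1/6 per second, so finishing takes 1/8 ÷ 1/6 = 3/4 seconds.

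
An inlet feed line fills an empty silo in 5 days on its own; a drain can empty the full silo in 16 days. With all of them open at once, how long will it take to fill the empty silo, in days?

80/11 days

Net rate = 1/5 − 1/16 = (16 − 5)/80 = 11/80 per day.
Filling time = 1 ÷ (11/80) = 80/11 days.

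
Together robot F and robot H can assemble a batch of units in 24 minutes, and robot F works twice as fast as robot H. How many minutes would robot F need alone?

36 minutes

Let robot H's rate be r; then robot F's rate is 2r, so together (2 + 1)r = 3r = 1/24.
Thus r = 1/72 per minute.
Robot H alone: 72 minutes; robot F alone: 36 minutes.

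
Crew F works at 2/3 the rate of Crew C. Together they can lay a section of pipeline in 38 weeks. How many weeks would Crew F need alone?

95 weeks

Let Crew C's rate be r; then Crew F's rate is (2/3)r, so together (2/3 + 1)r = (5/3)r = 1/38.
Thus r = 3/190 per week.
Crew C alone: 190/3 weeks; Crew F alone: 95 weeks.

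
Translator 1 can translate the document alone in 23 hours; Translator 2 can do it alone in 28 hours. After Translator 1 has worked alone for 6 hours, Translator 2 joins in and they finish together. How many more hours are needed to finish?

28/3 hours

In 6 hours Translator 1 does 6/23 of the job, leaving 17/23.
Translator 1 and Translator 2 together work at 51/644 per hour, so finishing takes 17/23 ÷ 51/644 = 28/3 hours.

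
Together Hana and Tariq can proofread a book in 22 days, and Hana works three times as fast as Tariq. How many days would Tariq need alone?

Let Tariq's rate be r; then Hana's rate is 3r, so together (3 + 1)r = 4r = 1/22.
Thus r = 1/88 per day.
Tariq alone: 88 days; Hana alone: 88/3 days.

88 days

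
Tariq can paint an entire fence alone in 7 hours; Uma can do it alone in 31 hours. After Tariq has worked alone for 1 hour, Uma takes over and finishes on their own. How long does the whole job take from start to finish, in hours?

In 1 hour Tariq does 1/7 of the job, leaving 6/7.
Uma works at 1/31 per hour, so finishing takes 6/7 ÷ 1/31 = 186/7 hours.
Total time = 1 + 186/7 = 193/7 hours.

193/7 hours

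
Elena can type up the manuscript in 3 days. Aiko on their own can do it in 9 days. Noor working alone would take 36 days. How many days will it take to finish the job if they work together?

36/17 days

Combined rate: 1/3 + 1/9 + 1/36 = (12 + 4 + 1)/36 = 17/36 per day.
Time = 1 ÷ (17/36) = 36/17 days.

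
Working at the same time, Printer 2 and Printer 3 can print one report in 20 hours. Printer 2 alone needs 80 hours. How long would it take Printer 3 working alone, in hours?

Combined rate is 1/20 per hour.
Known contribution: 1/80 per hour.
So Printer 3's rate is 1/20 − 1/80 = 3/80, meaning 80/3 hours alone.

80/3 hours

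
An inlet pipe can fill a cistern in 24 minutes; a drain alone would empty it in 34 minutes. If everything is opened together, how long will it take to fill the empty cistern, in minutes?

408/5 minutes

Net rate = 1/24 − 1/34 = (17 − 12)/408 = 5/408 per minute.
Filling time = 1 ÷ (5/408) = 408/5 minutes.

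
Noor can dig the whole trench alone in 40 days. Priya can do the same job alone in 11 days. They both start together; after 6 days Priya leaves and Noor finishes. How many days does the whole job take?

200/11 days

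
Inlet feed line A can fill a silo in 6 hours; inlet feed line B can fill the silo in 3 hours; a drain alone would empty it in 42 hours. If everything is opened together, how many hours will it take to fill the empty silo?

Net rate = 1/6 + 1/3 − 1/42 = (7 + 14 − 1)/42 = 20/42 = 10/21 per hour.
Filling time = 1 ÷ (10/21) = 21/10 hours.

21/10 hours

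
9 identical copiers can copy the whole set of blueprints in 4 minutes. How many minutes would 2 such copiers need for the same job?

Total work is 9·4 = 36 copier-minutes.
With 2 copiers: 36/2 = 18 minutes.

18 minutes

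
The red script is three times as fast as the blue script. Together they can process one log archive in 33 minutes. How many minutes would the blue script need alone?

132 minutes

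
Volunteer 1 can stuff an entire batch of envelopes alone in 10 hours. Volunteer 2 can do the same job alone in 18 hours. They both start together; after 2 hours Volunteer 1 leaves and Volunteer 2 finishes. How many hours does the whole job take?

72/5 hours

In the first 2 hours the combined rate is 7/45, so 14/45 of the job is done, leaving 31/45.
After Volunteer 1 leaves the rate is 1/18 per hour; the remaining 31/45 takes 62/5 hours.
Total = 2 + 62/5 = 72/5 hours.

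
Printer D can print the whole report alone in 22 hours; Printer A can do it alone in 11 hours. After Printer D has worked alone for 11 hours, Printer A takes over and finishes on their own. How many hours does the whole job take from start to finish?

33/2 hours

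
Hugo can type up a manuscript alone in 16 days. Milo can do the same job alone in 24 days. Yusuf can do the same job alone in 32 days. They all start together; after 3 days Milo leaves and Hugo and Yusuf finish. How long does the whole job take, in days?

In the first 3 days the combined rate is 13/96, so 13/32 of the job is done, leaving 19/32.
After Milo leaves the rate is 3/32 per day; the remaining 19/32 takes 19/3 days.
Total = 3 + 19/3 = 28/3 days.

28/3 days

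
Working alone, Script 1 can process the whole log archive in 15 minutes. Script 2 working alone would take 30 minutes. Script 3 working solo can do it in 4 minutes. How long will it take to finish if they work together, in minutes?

20/7 minutes

Combined rate: 1/15 + 1/30 + 1/4 = (4 + 2 + 15)/60 = 21/60 = 7/20 per minute.
Time = 1 ÷ (7/20) = 20/7 minutes.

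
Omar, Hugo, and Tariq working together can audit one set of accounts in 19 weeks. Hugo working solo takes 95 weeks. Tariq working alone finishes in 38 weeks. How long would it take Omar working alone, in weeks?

190/3 weeks

Combined rate is 1/19 per week.
Known contribution: 1/95 + 1/38 = (2 + 5)/190 = 7/190 per week.
So Omar's rate is 1/19 − 7/190 = 3/190, meaning 190/3 weeks alone.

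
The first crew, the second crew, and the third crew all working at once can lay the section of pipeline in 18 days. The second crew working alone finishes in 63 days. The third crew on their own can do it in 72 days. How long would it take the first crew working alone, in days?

Combined rate is 1/18 per day.
Known contribution: 1/63 + 1/72 = (8 + 7)/504 = 15/504 = 5/168 per day.
So the first crew's rate is 1/18 − 5/168 = 13/504, meaning 504/13 days alone.

504/13 days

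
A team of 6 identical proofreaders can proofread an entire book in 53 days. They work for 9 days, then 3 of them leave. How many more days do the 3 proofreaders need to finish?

88 days

One proofreader does 1/318 of the job per day.
After 9 days with 6 proofreaders, 9/53 is done (44/53 left).
With 3 proofreaders the rate is 3/318 = 1/106, so the rest takes 44/53 ÷ 1/106 = 88 days.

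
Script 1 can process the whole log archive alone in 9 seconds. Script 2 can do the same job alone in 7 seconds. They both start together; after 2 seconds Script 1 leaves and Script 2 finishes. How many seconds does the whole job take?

In the first 2 seconds the combined rate is 16/63, so 32/63 of the job is done, leaving 31/63.
After Script 1 leaves the rate is 1/7 per second; the remaining 31/63 takes 31/9 seconds.
Total = 2 + 31/9 = 49/9 seconds.

49/9 seconds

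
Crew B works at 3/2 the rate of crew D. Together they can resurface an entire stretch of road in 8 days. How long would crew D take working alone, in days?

20 days

Let crew D's rate be r; then crew B's rate is (3/2)r, so together (3/2 + 1)r = (5/2)r = 1/8.
Thus r = 1/20 per day.
Crew D alone: 20 days; crew B alone: 40/3 days.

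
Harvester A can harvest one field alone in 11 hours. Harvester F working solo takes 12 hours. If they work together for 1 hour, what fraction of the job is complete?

23/132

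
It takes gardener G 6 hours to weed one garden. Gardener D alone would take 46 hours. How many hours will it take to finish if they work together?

69/13 hours

With two workers the combined time is the product over the sum: 6·46/(6+46) = 276/52 = 69/13 hours.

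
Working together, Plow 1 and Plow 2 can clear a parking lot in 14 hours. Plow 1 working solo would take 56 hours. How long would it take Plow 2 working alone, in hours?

Combined rate is 1/14 per hour.
Known contribution: 1/56 per hour.
So Plow 2's rate is 1/14 − 1/56 = 3/56, meaning 56/3 hours alone.

56/3 hours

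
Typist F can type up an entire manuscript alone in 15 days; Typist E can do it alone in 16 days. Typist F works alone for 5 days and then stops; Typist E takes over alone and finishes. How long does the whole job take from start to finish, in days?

47/3 days

In 5 days Typist F does 5/15 = 1/3 of the job, leaving 2/3.
Typist E works at 1/16 per day, so finishing takes 2/3 ÷ 1/16 = 32/3 days.
Total time = 5 + 32/3 = 47/3 days.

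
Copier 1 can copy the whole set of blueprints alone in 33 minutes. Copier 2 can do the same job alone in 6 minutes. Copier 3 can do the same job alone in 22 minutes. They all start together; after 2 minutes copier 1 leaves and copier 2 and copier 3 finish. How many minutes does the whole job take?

31/7 minutes

In the first 2 minutes the combined rate is 8/33, so 16/33 of the job is done, leaving 17/33.
After copier 1 leaves the rate is 7/33 per minute; the remaining 17/33 takes 17/7 minutes.
Total = 2 + 17/7 = 31/7 minutes.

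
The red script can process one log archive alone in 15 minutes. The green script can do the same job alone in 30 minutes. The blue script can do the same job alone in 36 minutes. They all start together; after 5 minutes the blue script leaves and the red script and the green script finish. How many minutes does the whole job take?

In the first 5 minutes the combined rate is 23/180, so 23/36 of the job is done, leaving 13/36.
After the blue script leaves the rate is 1/10 per minute; the remaining 13/36 takes 65/18 minutes.
Total = 5 + 65/18 = 155/18 minutes.

155/18 minutes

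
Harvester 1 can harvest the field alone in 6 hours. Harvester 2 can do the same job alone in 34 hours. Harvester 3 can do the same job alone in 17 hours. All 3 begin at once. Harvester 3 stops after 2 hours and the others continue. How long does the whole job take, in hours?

9/2 hours

In the first 2 hours the combined rate is 13/51, so 26/51 of the job is done, leaving 25/51.
After harvester 3 leaves the rate is 10/51 per hour; the remaining 25/51 takes 5/2 hours.
Total = 2 + 5/2 = 9/2 hours.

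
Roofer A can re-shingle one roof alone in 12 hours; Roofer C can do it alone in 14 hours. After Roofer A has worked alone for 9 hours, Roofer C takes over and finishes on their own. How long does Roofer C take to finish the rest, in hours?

In 9 hours Roofer A does 9/12 = 3/4 of the job, leaving 1/4.
Roofer C works at 1/14 per hour, so finishing takes 1/4 ÷ 1/14 = 7/2 hours.

7/2 hours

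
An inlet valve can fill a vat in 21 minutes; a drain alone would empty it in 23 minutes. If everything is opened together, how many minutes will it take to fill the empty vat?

483/2 minutes

Net rate = 1/21 − 1/23 = (23 − 21)/483 = 2/483 per minute.
Filling time = 1 ÷ (2/483) = 483/2 minutes.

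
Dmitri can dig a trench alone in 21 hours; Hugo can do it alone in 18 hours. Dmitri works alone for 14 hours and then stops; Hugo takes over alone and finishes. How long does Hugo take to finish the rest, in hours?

6 hours

In 14 hours Dmitri does 14/21 = 2/3 of the job, leaving 1/3.
Hugo works at 1/18 per hour, so finishing takes 1/3 ÷ 1/18 = 6 hours.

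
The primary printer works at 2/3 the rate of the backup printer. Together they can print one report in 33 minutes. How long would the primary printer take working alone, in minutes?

165/2 minutes

Let the backup printer's rate be r; then the primary printer's rate is (2/3)r, so together (2/3 + 1)r = (5/3)r = 1/33.
Thus r = 1/55 per minute.
The backup printer alone: 55 minutes; the primary printer alone: 165/2 minutes.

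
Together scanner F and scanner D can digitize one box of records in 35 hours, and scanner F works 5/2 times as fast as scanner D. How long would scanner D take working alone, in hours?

245/2 hours

Let scanner D's rate be r; then scanner F's rate is (5/2)r, so together (5/2 + 1)r = (7/2)r = 1/35.
Thus r = 2/245 per hour.
Scanner D alone: 245/2 hours; scanner F alone: 49 hours.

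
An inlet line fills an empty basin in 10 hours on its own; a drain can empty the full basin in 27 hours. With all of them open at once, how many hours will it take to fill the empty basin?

270/17 hours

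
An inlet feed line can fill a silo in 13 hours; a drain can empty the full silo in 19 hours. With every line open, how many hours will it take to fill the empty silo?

Net rate = 1/13 − 1/19 = (19 − 13)/247 = 6/247 per hour.
Filling time = 1 ÷ (6/247) = 247/6 hours.

247/6 hours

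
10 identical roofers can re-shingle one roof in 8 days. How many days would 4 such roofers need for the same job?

Total work is 10·8 = 80 roofer-days.
With 4 roofers: 80/4 = 20 days.

20 days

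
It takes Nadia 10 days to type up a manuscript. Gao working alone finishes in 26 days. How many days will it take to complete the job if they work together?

Combined rate: 1/10 + 1/26 = (13 + 5)/130 = 18/130 = 9/65 per day.
Time = 1 ÷ (9/65) = 65/9 days.

65/9 days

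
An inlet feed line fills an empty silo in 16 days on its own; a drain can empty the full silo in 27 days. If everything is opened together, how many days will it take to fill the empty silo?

Net rate = 1/16 − 1/27 = (27 − 16)/432 = 11/432 per day.
Filling time = 1 ÷ (11/432) = 432/11 days.

432/11 days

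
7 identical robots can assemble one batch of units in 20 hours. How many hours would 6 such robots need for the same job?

Total work is 7·20 = 140 robot-hours.
With 6 robots: 140/6 = 70/3 hours.

70/3 hours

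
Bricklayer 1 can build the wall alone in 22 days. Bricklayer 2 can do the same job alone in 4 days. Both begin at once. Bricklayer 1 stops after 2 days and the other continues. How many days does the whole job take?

40/11 days

In the first 2 days the combined rate is 13/44, so 13/22 of the job is done, leaving 9/22.
After bricklayer 1 leaves the rate is 1/4 per day; the remaining 9/22 takes 18/11 days.
Total = 2 + 18/11 = 40/11 days.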